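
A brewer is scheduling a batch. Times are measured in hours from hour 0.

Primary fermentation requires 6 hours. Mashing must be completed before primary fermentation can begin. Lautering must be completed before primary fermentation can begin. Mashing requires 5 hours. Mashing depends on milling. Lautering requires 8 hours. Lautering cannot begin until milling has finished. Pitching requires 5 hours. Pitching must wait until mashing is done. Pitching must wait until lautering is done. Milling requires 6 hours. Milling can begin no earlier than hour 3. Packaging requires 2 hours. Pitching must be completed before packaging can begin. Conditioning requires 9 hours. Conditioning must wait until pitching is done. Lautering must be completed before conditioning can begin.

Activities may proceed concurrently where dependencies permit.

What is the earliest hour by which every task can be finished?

Milling waits on its own release at hour 3, so it starts at hour 3 and finishes at 3 + 6 = hour 9.
Lautering cannot begin until milling (finishes hour 9). It runs from hour 9 to 9 + 8 = hour 17.
Mashing waits on milling (finishes hour 9), so it starts at hour 9 and finishes at 9 + 5 = hour 14.
Primary fermentation has to wait for mashing (finishes hour 14); lautering (finishes hour 17). The latest of these is hour 17, so primary fermentation runs hour 17 to 17 + 6 = hour 23.
For pitching: mashing (finishes hour 14); lautering (finishes hour 17). Taking the maximum gives a start of hour 17, and it finishes at 17 + 5 = hour 22.
Packaging waits on pitching (finishes hour 22), so it starts at hour 22 and finishes at 22 + 2 = hour 24.
Conditioning needs all of pitching (finishes hour 22); lautering (finishes hour 17). That puts its earliest start at hour 22; it finishes at 22 + 9 = hour 31.
All tasks are finished once the last one completes. Finish times: Milling at 9, Mashing at 14, Lautering at 17, Pitching at 22, Primary fermentation at 23, Conditioning at 31, Packaging at 24. The latest is hour 31.

31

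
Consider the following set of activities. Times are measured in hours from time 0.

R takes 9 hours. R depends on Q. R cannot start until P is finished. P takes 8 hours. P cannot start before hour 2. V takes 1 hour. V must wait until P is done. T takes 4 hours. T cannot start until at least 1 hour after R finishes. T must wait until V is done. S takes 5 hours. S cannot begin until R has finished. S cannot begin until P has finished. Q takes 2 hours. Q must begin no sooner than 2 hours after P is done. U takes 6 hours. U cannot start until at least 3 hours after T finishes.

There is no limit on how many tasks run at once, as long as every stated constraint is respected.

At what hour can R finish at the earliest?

After its own release at hour 2, P can start at hour 2 and finishes at hour 10.
Q cannot begin until P (finishes hour 10, plus 2-hour gap → hour 12). It runs from hour 12 to 12 + 2 = hour 14.
For R: Q (finishes hour 14); P (finishes hour 10). Taking the maximum gives a start of hour 14, and it finishes at 14 + 9 = hour 23.

23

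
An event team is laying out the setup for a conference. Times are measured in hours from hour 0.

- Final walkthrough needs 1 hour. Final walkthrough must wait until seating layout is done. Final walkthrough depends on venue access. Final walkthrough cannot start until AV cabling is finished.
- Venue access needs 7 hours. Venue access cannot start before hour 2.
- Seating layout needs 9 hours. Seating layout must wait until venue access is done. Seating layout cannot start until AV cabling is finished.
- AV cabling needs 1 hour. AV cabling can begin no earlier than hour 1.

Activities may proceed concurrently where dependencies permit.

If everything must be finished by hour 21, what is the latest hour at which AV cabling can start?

10

Final walkthrough must finish by hour 21; it takes 1 hour, so it must start by 21 − 1 = hour 20.
Seating layout has to be done before final walkthrough (must start by hour 20). That means finishing by hour 20, i.e. starting by 20 − 9 = hour 11.
AV cabling feeds seating layout (must start by hour 11); final walkthrough (must start by hour 20). Taking the minimum, AV cabling must finish by hour 11 and start by 11 − 1 = hour 10.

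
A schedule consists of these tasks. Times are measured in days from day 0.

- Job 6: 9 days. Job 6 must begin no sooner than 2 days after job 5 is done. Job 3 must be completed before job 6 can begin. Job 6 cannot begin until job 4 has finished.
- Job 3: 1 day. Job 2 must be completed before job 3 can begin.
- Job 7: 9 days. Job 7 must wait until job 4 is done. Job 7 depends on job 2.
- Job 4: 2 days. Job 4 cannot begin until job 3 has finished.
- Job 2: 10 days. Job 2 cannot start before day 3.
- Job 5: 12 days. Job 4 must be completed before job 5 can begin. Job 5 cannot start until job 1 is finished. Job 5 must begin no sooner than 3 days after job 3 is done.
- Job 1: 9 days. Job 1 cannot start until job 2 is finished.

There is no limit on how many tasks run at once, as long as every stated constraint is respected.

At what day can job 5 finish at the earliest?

34

Job 2 cannot begin until its own release at day 3. It runs from day 3 to 3 + 10 = day 13.
Job 3 waits on job 2 (finishes day 13), so it starts at day 13 and finishes at 13 + 1 = day 14.
Job 4 waits on job 3 (finishes day 14), so it starts at day 14 and finishes at 14 + 2 = day 16.
Job 1 waits on job 2 (finishes day 13), so it starts at day 13 and finishes at 13 + 9 = day 22.
Job 5 cannot start until job 4 (finishes day 16); job 1 (finishes day 22); job 3 (finishes day 14, plus 3-day gap → day 17). The controlling bound is day 22, so job 5 finishes at 22 + 12 = day 34.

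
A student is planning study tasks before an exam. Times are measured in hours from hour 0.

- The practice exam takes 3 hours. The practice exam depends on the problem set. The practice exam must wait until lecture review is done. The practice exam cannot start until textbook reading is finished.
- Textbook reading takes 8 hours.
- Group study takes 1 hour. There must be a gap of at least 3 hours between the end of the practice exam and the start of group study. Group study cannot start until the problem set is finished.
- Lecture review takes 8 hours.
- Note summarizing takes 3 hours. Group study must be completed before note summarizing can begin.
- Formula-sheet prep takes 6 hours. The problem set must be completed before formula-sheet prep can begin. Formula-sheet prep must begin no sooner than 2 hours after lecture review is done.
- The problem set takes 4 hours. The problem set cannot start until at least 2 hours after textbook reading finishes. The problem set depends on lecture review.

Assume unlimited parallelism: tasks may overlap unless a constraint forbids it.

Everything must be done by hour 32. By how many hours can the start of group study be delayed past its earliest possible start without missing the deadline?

Nothing blocks lecture review, so it runs from hour 0 to hour 8.
Textbook reading has no prerequisites, so it starts at hour 0 and finishes at hour 8.
For the problem set: textbook reading (finishes hour 8, plus 2-hour gap → hour 10); lecture review (finishes hour 8). Taking the maximum gives a start of hour 10, and it finishes at 10 + 4 = hour 14.
For the practice exam: the problem set (finishes hour 14); lecture review (finishes hour 8); textbook reading (finishes hour 8). Taking the maximum gives a start of hour 14, and it finishes at 14 + 3 = hour 17.
Group study cannot start until the practice exam (finishes hour 17, plus 3-hour gap → hour 20); the problem set (finishes hour 14). The controlling bound is hour 20, so group study finishes at 20 + 1 = hour 21.

Working backward from the deadline:
Note summarizing has no dependents, so it just needs to finish by hour 32. Starting by 32 − 3 = hour 29 achieves that.
Since note summarizing (must start by hour 29) depends on it, group study must finish by hour 29. Backing off its 1-hour duration gives a latest start of hour 28.
So group study can start as early as hour 20 and as late as hour 28, giving 28 − 20 = 8 hours of slack.

8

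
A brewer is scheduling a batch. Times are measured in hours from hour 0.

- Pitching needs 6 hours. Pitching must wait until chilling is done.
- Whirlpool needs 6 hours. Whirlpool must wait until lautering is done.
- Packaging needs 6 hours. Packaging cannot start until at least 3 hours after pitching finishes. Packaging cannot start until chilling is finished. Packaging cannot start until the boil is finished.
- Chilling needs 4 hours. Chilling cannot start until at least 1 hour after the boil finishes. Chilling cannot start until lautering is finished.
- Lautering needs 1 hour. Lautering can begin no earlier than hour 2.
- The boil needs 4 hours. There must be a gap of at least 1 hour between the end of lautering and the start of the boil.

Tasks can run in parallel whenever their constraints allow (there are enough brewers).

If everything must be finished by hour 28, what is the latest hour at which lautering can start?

Packaging must finish by hour 28; it takes 6 hours, so it must start by 28 − 6 = hour 22.
Since packaging (must start by hour 22, minus 3-hour gap → hour 19) depends on it, pitching must finish by hour 19. Backing off its 6-hour duration gives a latest start of hour 13.
For chilling: pitching (must start by hour 13); packaging (must start by hour 22). The most restrictive is hour 13; with a 4-hour duration, chilling must start by hour 9.
The boil feeds chilling (must start by hour 9, minus 1-hour gap → hour 8); packaging (must start by hour 22). Taking the minimum, the boil must finish by hour 8 and start by 8 − 4 = hour 4.
Nothing follows whirlpool; the deadline of hour 28 is its only limit. It must start by 28 − 6 = hour 22.
For lautering: the boil (must start by hour 4, minus 1-hour gap → hour 3); whirlpool (must start by hour 22); chilling (must start by hour 9). The most restrictive is hour 3; with a 1-hour duration, lautering must start by hour 2.

2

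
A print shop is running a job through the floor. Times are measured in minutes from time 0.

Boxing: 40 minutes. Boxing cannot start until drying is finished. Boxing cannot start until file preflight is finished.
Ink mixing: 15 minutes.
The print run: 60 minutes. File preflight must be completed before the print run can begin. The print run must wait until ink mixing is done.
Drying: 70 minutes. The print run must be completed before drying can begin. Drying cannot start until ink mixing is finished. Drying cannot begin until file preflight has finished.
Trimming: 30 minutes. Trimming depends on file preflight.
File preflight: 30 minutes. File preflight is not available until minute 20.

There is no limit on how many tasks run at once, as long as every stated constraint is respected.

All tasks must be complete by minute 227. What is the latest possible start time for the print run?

To finish by minute 227, boxing (duration 40) must start no later than minute 187.
Drying feeds into boxing (must start by minute 187); so drying must finish by minute 187 and therefore start by minute 117.
The print run must finish before drying (must start by minute 117). With a 60-minute duration, the print run must start by 117 − 60 = minute 57.

57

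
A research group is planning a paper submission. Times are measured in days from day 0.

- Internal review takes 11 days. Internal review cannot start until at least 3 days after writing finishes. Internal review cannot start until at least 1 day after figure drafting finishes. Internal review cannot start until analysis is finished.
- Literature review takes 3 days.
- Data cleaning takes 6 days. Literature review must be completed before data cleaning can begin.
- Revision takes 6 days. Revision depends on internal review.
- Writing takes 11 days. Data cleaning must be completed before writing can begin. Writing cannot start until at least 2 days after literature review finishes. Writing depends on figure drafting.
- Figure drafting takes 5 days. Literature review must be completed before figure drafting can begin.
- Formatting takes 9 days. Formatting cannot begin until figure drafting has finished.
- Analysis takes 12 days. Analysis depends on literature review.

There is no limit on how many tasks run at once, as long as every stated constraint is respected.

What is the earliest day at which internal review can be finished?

Literature review can start immediately at day 0; it finishes at day 3.
After literature review (finishes day 3), figure drafting can start at day 3 and finishes at day 8.
Analysis cannot begin until literature review (finishes day 3). It runs from day 3 to 3 + 12 = day 15.
Data cleaning waits on literature review (finishes day 3), so it starts at day 3 and finishes at 3 + 6 = day 9.
Writing needs all of data cleaning (finishes day 9); literature review (finishes day 3, plus 2-day gap → day 5); figure drafting (finishes day 8). That puts its earliest start at day 9; it finishes at 9 + 11 = day 20.
Internal review has to wait for writing (finishes day 20, plus 3-day gap → day 23); figure drafting (finishes day 8, plus 1-day gap → day 9); analysis (finishes day 15). The latest of these is day 23, so internal review runs day 23 to 23 + 11 = day 34.

34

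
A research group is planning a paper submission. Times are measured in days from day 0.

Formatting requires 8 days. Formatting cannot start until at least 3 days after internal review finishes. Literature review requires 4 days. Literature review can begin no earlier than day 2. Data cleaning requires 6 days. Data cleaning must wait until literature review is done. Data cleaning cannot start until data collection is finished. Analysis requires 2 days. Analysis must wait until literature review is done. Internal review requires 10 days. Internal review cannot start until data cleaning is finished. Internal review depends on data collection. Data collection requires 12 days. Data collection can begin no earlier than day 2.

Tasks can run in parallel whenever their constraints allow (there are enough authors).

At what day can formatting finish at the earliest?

41

Data collection cannot begin until its own release at day 2. It runs from day 2 to 2 + 12 = day 14.
Literature review cannot begin until its own release at day 2. It runs from day 2 to 2 + 4 = day 6.
Data cleaning needs all of literature review (finishes day 6); data collection (finishes day 14). That puts its earliest start at day 14; it finishes at 14 + 6 = day 20.
For internal review: data cleaning (finishes day 20); data collection (finishes day 14). Taking the maximum gives a start of day 20, and it finishes at 20 + 10 = day 30.
Formatting waits on internal review (finishes day 30, plus 3-day gap → day 33), so it starts at day 33 and finishes at 33 + 8 = day 41.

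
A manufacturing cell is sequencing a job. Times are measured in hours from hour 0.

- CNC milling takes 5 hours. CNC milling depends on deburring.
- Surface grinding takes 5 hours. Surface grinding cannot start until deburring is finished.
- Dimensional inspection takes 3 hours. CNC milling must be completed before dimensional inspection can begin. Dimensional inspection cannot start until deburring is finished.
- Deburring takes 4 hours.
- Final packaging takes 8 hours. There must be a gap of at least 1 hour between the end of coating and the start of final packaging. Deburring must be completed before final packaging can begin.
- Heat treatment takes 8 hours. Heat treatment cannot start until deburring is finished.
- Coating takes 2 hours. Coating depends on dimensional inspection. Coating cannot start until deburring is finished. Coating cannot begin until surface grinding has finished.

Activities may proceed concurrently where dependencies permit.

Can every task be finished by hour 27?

Yes

Deburring has no prerequisites, so it starts at hour 0 and finishes at hour 4.
Surface grinding waits on deburring (finishes hour 4), so it starts at hour 4 and finishes at 4 + 5 = hour 9.
Heat treatment waits on deburring (finishes hour 4), so it starts at hour 4 and finishes at 4 + 8 = hour 12.
CNC milling waits on deburring (finishes hour 4), so it starts at hour 4 and finishes at 4 + 5 = hour 9.
Dimensional inspection cannot start until CNC milling (finishes hour 9); deburring (finishes hour 4). The controlling bound is hour 9, so dimensional inspection finishes at 9 + 3 = hour 12.
Coating needs all of dimensional inspection (finishes hour 12); deburring (finishes hour 4); surface grinding (finishes hour 9). That puts its earliest start at hour 12; it finishes at 12 + 2 = hour 14.
Final packaging has to wait for coating (finishes hour 14, plus 1-hour gap → hour 15); deburring (finishes hour 4). The latest of these is hour 15, so final packaging runs hour 15 to 15 + 8 = hour 23.
Every task is finished by hour 23, which is no later than the deadline of 27, so the schedule is feasible.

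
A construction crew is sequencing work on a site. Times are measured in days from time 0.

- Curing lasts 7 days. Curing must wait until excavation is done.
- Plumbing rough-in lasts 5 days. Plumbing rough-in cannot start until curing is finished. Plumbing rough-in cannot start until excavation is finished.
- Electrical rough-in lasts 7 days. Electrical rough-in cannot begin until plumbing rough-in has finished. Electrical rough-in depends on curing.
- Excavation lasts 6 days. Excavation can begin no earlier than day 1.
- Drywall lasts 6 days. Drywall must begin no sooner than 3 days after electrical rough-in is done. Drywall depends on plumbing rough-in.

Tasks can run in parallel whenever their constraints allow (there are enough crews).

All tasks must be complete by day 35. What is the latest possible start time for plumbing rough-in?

Drywall must finish by day 35; it takes 6 days, so it must start by 35 − 6 = day 29.
Electrical rough-in has to be done before drywall (must start by day 29, minus 3-day gap → day 26). That means finishing by day 26, i.e. starting by 26 − 7 = day 19.
Plumbing rough-in must finish in time for electrical rough-in (must start by day 19); drywall (must start by day 29). The tightest is day 19, so plumbing rough-in must start by 19 − 5 = day 14.

14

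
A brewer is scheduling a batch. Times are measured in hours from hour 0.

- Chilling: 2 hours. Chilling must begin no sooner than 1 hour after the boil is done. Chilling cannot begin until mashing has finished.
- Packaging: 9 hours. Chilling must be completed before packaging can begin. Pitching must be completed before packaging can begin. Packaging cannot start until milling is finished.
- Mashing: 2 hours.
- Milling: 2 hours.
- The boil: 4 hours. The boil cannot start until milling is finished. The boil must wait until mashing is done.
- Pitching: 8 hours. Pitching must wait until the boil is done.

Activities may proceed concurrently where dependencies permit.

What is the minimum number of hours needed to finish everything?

Mashing has no prerequisites, so it starts at hour 0 and finishes at hour 2.
Milling has no prerequisites, so it starts at hour 0 and finishes at hour 2.
The boil cannot start until milling (finishes hour 2); mashing (finishes hour 2). The controlling bound is hour 2, so the boil finishes at 2 + 4 = hour 6.
After the boil (finishes hour 6), pitching can start at hour 6 and finishes at hour 14.
Chilling has to wait for the boil (finishes hour 6, plus 1-hour gap → hour 7); mashing (finishes hour 2). The latest of these is hour 7, so chilling runs hour 7 to 7 + 2 = hour 9.
Packaging cannot start until chilling (finishes hour 9); pitching (finishes hour 14); milling (finishes hour 2). The controlling bound is hour 14, so packaging finishes at 14 + 9 = hour 23.
All tasks are finished once the last one completes. Finish times: Milling at 2, Mashing at 2, The boil at 6, Chilling at 9, Pitching at 14, Packaging at 23. The latest is hour 23.

23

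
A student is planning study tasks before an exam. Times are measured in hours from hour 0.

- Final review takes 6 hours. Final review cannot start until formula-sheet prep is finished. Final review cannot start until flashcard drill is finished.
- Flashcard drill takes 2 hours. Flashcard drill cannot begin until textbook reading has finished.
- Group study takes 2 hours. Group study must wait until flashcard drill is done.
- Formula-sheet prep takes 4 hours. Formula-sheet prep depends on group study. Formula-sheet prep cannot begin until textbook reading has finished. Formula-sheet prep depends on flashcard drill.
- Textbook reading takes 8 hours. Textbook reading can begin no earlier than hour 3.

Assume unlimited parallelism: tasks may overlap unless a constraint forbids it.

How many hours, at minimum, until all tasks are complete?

25

Textbook reading cannot begin until its own release at hour 3. It runs from hour 3 to 3 + 8 = hour 11.
Flashcard drill waits on textbook reading (finishes hour 11), so it starts at hour 11 and finishes at 11 + 2 = hour 13.
Group study waits on flashcard drill (finishes hour 13), so it starts at hour 13 and finishes at 13 + 2 = hour 15.
Formula-sheet prep has to wait for group study (finishes hour 15); textbook reading (finishes hour 11); flashcard drill (finishes hour 13). The latest of these is hour 15, so formula-sheet prep runs hour 15 to 15 + 4 = hour 19.
Final review cannot start until formula-sheet prep (finishes hour 19); flashcard drill (finishes hour 13). The controlling bound is hour 19, so final review finishes at 19 + 6 = hour 25.
All tasks are finished once the last one completes. Finish times: Textbook reading at 11, Flashcard drill at 13, Group study at 15, Formula-sheet prep at 19, Final review at 25. The latest is hour 25.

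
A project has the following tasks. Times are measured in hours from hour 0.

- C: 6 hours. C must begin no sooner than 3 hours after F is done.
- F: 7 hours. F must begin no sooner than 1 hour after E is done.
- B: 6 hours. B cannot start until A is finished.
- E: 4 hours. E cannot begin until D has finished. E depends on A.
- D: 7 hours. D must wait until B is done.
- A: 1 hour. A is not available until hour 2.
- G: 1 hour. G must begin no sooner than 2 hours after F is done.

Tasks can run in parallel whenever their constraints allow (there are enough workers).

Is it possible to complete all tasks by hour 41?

Yes

After its own release at hour 2, A can start at hour 2 and finishes at hour 3.
B cannot begin until A (finishes hour 3). It runs from hour 3 to 3 + 6 = hour 9.
D waits on B (finishes hour 9), so it starts at hour 9 and finishes at 9 + 7 = hour 16.
E cannot start until D (finishes hour 16); A (finishes hour 3). The controlling bound is hour 16, so E finishes at 16 + 4 = hour 20.
F cannot begin until E (finishes hour 20, plus 1-hour gap → hour 21). It runs from hour 21 to 21 + 7 = hour 28.
G cannot begin until F (finishes hour 28, plus 2-hour gap → hour 30). It runs from hour 30 to 30 + 1 = hour 31.
C waits on F (finishes hour 28, plus 3-hour gap → hour 31), so it starts at hour 31 and finishes at 31 + 6 = hour 37.
Every task is finished by hour 37, which is no later than the deadline of 41, so the schedule is feasible.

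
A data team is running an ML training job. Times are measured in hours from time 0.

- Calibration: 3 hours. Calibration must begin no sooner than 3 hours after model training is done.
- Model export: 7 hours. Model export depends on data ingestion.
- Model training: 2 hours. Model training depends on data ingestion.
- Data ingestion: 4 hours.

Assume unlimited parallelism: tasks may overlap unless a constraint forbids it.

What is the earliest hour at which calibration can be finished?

Data ingestion can start immediately at hour 0; it finishes at hour 4.
After data ingestion (finishes hour 4), model training can start at hour 4 and finishes at hour 6.
Calibration cannot begin until model training (finishes hour 6, plus 3-hour gap → hour 9). It runs from hour 9 to 9 + 3 = hour 12.

12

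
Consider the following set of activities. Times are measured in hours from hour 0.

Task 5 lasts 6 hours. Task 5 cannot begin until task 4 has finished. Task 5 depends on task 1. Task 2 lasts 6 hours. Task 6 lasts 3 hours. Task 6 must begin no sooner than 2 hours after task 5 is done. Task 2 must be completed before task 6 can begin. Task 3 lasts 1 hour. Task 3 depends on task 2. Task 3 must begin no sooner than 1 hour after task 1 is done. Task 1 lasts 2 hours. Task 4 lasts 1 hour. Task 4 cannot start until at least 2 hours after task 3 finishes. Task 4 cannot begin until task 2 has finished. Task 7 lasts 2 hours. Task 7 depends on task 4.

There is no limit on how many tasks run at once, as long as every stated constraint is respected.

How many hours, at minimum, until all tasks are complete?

Task 2 can start immediately at hour 0; it finishes at hour 6.
Task 1 has no prerequisites, so it starts at hour 0 and finishes at hour 2.
Task 3 has to wait for task 2 (finishes hour 6); task 1 (finishes hour 2, plus 1-hour gap → hour 3). The latest of these is hour 6, so task 3 runs hour 6 to 6 + 1 = hour 7.
For task 4: task 3 (finishes hour 7, plus 2-hour gap → hour 9); task 2 (finishes hour 6). Taking the maximum gives a start of hour 9, and it finishes at 9 + 1 = hour 10.
After task 4 (finishes hour 10), task 7 can start at hour 10 and finishes at hour 12.
For task 5: task 4 (finishes hour 10); task 1 (finishes hour 2). Taking the maximum gives a start of hour 10, and it finishes at 10 + 6 = hour 16.
Task 6 needs all of task 5 (finishes hour 16, plus 2-hour gap → hour 18); task 2 (finishes hour 6). That puts its earliest start at hour 18; it finishes at 18 + 3 = hour 21.
All tasks are finished once the last one completes. Finish times: Task 1 at 2, Task 2 at 6, Task 3 at 7, Task 4 at 10, Task 5 at 16, Task 6 at 21, Task 7 at 12. The latest is hour 21.

21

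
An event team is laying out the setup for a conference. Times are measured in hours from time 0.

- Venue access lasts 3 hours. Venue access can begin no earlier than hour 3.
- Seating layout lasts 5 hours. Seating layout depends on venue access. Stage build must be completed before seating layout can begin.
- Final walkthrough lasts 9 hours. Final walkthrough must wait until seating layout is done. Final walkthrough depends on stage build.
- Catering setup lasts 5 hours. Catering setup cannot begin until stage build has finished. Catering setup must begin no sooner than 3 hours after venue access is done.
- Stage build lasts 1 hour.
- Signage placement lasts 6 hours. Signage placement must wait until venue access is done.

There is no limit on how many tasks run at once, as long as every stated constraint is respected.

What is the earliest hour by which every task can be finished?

20

Stage build can start immediately at hour 0; it finishes at hour 1.
Venue access waits on its own release at hour 3, so it starts at hour 3 and finishes at 3 + 3 = hour 6.
Catering setup cannot start until stage build (finishes hour 1); venue access (finishes hour 6, plus 3-hour gap → hour 9). The controlling bound is hour 9, so catering setup finishes at 9 + 5 = hour 14.
Signage placement cannot begin until venue access (finishes hour 6). It runs from hour 6 to 6 + 6 = hour 12.
For seating layout: venue access (finishes hour 6); stage build (finishes hour 1). Taking the maximum gives a start of hour 6, and it finishes at 6 + 5 = hour 11.
Final walkthrough has to wait for seating layout (finishes hour 11); stage build (finishes hour 1). The latest of these is hour 11, so final walkthrough runs hour 11 to 11 + 9 = hour 20.
All tasks are finished once the last one completes. Finish times: Venue access at 6, Stage build at 1, Seating layout at 11, Signage placement at 12, Catering setup at 14, Final walkthrough at 20. The latest is hour 20.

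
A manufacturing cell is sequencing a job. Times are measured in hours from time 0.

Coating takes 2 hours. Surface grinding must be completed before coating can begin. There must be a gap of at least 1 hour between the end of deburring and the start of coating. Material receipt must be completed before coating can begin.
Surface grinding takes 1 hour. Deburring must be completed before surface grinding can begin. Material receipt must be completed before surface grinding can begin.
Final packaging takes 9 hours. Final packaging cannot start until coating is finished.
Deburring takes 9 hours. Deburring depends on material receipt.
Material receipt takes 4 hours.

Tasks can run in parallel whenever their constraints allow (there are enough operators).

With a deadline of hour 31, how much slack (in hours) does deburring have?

6

Material receipt has no prerequisites, so it starts at hour 0 and finishes at hour 4.
Deburring waits on material receipt (finishes hour 4), so it starts at hour 4 and finishes at 4 + 9 = hour 13.

Working backward from the deadline:
To finish by hour 31, final packaging (duration 9) must start no later than hour 22.
Coating feeds into final packaging (must start by hour 22); so coating must finish by hour 22 and therefore start by hour 20.
Since coating (must start by hour 20) depends on it, surface grinding must finish by hour 20. Backing off its 1-hour duration gives a latest start of hour 19.
For deburring: surface grinding (must start by hour 19); coating (must start by hour 20, minus 1-hour gap → hour 19). The most restrictive is hour 19; with a 9-hour duration, deburring must start by hour 10.
So deburring can start as early as hour 4 and as late as hour 10, giving 10 − 4 = 6 hours of slack.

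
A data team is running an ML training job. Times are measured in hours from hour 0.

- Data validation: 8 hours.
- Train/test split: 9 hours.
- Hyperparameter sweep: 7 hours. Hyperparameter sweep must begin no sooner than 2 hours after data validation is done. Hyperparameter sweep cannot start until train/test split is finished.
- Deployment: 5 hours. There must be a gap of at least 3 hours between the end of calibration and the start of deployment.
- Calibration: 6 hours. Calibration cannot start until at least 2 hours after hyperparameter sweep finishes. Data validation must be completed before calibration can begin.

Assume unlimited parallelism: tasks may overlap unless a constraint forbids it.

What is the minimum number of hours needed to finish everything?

33

Train/test split can start immediately at hour 0; it finishes at hour 9.
Data validation can start immediately at hour 0; it finishes at hour 8.
Hyperparameter sweep has to wait for data validation (finishes hour 8, plus 2-hour gap → hour 10); train/test split (finishes hour 9). The latest of these is hour 10, so hyperparameter sweep runs hour 10 to 10 + 7 = hour 17.
Calibration has to wait for hyperparameter sweep (finishes hour 17, plus 2-hour gap → hour 19); data validation (finishes hour 8). The latest of these is hour 19, so calibration runs hour 19 to 19 + 6 = hour 25.
Deployment waits on calibration (finishes hour 25, plus 3-hour gap → hour 28), so it starts at hour 28 and finishes at 28 + 5 = hour 33.
All tasks are finished once the last one completes. Finish times: Data validation at 8, Train/test split at 9, Hyperparameter sweep at 17, Calibration at 25, Deployment at 33. The latest is hour 33.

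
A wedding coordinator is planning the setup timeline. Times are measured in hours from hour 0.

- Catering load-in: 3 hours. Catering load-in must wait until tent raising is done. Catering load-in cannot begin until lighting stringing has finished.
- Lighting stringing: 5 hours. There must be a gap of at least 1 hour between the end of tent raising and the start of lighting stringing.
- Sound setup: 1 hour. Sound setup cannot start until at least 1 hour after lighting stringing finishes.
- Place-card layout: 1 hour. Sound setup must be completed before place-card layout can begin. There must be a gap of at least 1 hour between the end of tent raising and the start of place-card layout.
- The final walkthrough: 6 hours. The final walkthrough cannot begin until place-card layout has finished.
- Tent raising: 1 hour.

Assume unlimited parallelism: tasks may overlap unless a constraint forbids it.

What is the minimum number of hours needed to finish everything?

Nothing blocks tent raising, so it runs from hour 0 to hour 1.
Lighting stringing cannot begin until tent raising (finishes hour 1, plus 1-hour gap → hour 2). It runs from hour 2 to 2 + 5 = hour 7.
Catering load-in has to wait for tent raising (finishes hour 1); lighting stringing (finishes hour 7). The latest of these is hour 7, so catering load-in runs hour 7 to 7 + 3 = hour 10.
After lighting stringing (finishes hour 7, plus 1-hour gap → hour 8), sound setup can start at hour 8 and finishes at hour 9.
Place-card layout cannot start until sound setup (finishes hour 9); tent raising (finishes hour 1, plus 1-hour gap → hour 2). The controlling bound is hour 9, so place-card layout finishes at 9 + 1 = hour 10.
The final walkthrough waits on place-card layout (finishes hour 10), so it starts at hour 10 and finishes at 10 + 6 = hour 16.
All tasks are finished once the last one completes. Finish times: Tent raising at 1, Lighting stringing at 7, Sound setup at 9, Catering load-in at 10, Place-card layout at 10, The final walkthrough at 16. The latest is hour 16.

16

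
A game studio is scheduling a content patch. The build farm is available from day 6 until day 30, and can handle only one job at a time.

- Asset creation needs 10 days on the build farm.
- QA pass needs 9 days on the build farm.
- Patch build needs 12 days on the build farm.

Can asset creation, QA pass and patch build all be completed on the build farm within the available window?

No

The build farm window is 30 − 6 = 24 days.
Running back to back, the jobs need 10 + 9 + 12 = 31 days on the build farm.
Since 31 > 24, they cannot all fit.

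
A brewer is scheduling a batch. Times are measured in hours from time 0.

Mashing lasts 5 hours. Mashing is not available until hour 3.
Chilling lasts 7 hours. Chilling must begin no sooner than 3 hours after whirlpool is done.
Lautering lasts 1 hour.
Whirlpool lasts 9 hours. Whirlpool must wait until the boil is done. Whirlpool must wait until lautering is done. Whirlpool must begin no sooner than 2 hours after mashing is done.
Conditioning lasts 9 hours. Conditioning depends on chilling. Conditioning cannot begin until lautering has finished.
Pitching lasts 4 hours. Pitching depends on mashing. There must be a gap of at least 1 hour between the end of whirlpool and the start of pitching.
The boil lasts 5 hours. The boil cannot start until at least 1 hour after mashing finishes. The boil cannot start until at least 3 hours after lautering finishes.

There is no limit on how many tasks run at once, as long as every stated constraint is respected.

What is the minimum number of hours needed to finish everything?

Nothing blocks lautering, so it runs from hour 0 to hour 1.
Mashing waits on its own release at hour 3, so it starts at hour 3 and finishes at 3 + 5 = hour 8.
The boil has to wait for mashing (finishes hour 8, plus 1-hour gap → hour 9); lautering (finishes hour 1, plus 3-hour gap → hour 4). The latest of these is hour 9, so the boil runs hour 9 to 9 + 5 = hour 14.
Whirlpool needs all of the boil (finishes hour 14); lautering (finishes hour 1); mashing (finishes hour 8, plus 2-hour gap → hour 10). That puts its earliest start at hour 14; it finishes at 14 + 9 = hour 23.
Pitching needs all of mashing (finishes hour 8); whirlpool (finishes hour 23, plus 1-hour gap → hour 24). That puts its earliest start at hour 24; it finishes at 24 + 4 = hour 28.
Chilling cannot begin until whirlpool (finishes hour 23, plus 3-hour gap → hour 26). It runs from hour 26 to 26 + 7 = hour 33.
Conditioning has to wait for chilling (finishes hour 33); lautering (finishes hour 1). The latest of these is hour 33, so conditioning runs hour 33 to 33 + 9 = hour 42.
All tasks are finished once the last one completes. Finish times: Mashing at 8, Lautering at 1, The boil at 14, Whirlpool at 23, Chilling at 33, Pitching at 28, Conditioning at 42. The latest is hour 42.

42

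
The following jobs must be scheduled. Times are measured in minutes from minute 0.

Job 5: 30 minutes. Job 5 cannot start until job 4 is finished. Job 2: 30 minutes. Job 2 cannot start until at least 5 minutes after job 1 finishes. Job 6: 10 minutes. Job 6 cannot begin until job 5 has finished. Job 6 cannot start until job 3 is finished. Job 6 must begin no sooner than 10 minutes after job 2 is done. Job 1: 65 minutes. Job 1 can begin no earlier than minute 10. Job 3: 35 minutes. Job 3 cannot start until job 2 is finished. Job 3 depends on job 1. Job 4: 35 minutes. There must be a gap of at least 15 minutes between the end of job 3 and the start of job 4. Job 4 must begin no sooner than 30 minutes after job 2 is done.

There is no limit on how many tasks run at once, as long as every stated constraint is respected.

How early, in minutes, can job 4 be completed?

Job 1 waits on its own release at minute 10, so it starts at minute 10 and finishes at 10 + 65 = minute 75.
After job 1 (finishes minute 75, plus 5-minute gap → minute 80), job 2 can start at minute 80 and finishes at minute 110.
Job 3 has to wait for job 2 (finishes minute 110); job 1 (finishes minute 75). The latest of these is minute 110, so job 3 runs minute 110 to 110 + 35 = minute 145.
For job 4: job 3 (finishes minute 145, plus 15-minute gap → minute 160); job 2 (finishes minute 110, plus 30-minute gap → minute 140). Taking the maximum gives a start of minute 160, and it finishes at 160 + 35 = minute 195.

195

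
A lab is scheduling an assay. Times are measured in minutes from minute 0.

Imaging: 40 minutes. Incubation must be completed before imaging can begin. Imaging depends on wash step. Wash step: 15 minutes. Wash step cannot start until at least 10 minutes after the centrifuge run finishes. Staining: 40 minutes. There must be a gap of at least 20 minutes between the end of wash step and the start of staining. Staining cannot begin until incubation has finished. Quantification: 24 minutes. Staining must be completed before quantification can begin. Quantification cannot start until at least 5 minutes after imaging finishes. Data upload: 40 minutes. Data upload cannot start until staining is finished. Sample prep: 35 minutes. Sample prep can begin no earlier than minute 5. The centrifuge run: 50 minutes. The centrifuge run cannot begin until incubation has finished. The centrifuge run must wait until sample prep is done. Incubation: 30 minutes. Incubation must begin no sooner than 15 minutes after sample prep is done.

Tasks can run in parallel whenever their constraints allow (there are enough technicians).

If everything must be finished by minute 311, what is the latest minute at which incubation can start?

Nothing follows quantification; the deadline of minute 311 is its only limit. It must start by 311 − 24 = minute 287.
Data upload has no dependents, so it just needs to finish by minute 311. Starting by 311 − 40 = minute 271 achieves that.
Staining has several dependents: quantification (must start by minute 287); data upload (must start by minute 271). The earliest of those limits is minute 271, so staining must start by 271 − 40 = minute 231.
Imaging must finish before quantification (must start by minute 287, minus 5-minute gap → minute 282). With a 40-minute duration, imaging must start by 282 − 40 = minute 242.
Wash step must finish in time for staining (must start by minute 231, minus 20-minute gap → minute 211); imaging (must start by minute 242). The tightest is minute 211, so wash step must start by 211 − 15 = minute 196.
Since wash step (must start by minute 196, minus 10-minute gap → minute 186) depends on it, the centrifuge run must finish by minute 186. Backing off its 50-minute duration gives a latest start of minute 136.
Incubation must finish in time for the centrifuge run (must start by minute 136); staining (must start by minute 231); imaging (must start by minute 242). The tightest is minute 136, so incubation must start by 136 − 30 = minute 106.

106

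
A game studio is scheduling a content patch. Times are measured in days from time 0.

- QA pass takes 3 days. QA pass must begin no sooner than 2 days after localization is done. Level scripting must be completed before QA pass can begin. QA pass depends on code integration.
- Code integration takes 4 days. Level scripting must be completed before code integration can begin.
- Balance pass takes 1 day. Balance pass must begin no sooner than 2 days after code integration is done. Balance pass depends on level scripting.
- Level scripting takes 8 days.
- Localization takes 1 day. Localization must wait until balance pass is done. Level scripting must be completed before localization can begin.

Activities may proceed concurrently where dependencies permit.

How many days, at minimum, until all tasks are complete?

21

Nothing blocks level scripting, so it runs from day 0 to day 8.
Code integration waits on level scripting (finishes day 8), so it starts at day 8 and finishes at 8 + 4 = day 12.
Balance pass has to wait for code integration (finishes day 12, plus 2-day gap → day 14); level scripting (finishes day 8). The latest of these is day 14, so balance pass runs day 14 to 14 + 1 = day 15.
Localization cannot start until balance pass (finishes day 15); level scripting (finishes day 8). The controlling bound is day 15, so localization finishes at 15 + 1 = day 16.
QA pass needs all of localization (finishes day 16, plus 2-day gap → day 18); level scripting (finishes day 8); code integration (finishes day 12). That puts its earliest start at day 18; it finishes at 18 + 3 = day 21.
All tasks are finished once the last one completes. Finish times: Level scripting at 8, Code integration at 12, Balance pass at 15, Localization at 16, QA pass at 21. The latest is day 21.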